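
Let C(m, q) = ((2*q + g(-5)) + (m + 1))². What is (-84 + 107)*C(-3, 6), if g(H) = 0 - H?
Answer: 5175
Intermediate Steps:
g(H) = -H
C(m, q) = (6 + m + 2*q)² (C(m, q) = ((2*q - 1*(-5)) + (m + 1))² = ((2*q + 5) + (1 + m))² = ((5 + 2*q) + (1 + m))² = (6 + m + 2*q)²)
(-84 + 107)*C(-3, 6) = (-84 + 107)*(6 - 3 + 2*6)² = 23*(6 - 3 + 12)² = 23*15² = 23*225 = 5175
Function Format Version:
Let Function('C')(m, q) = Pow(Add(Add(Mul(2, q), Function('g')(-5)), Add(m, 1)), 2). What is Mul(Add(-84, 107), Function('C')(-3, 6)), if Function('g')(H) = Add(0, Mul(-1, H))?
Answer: 5175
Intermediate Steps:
Function('g')(H) = Mul(-1, H)
Function('C')(m, q) = Pow(Add(6, m, Mul(2, q)), 2) (Function('C')(m, q) = Pow(Add(Add(Mul(2, q), Mul(-1, -5)), Add(m, 1)), 2) = Pow(Add(Add(Mul(2, q), 5), Add(1, m)), 2) = Pow(Add(Add(5, Mul(2, q)), Add(1, m)), 2) = Pow(Add(6, m, Mul(2, q)), 2))
Mul(Add(-84, 107), Function('C')(-3, 6)) = Mul(Add(-84, 107), Pow(Add(6, -3, Mul(2, 6)), 2)) = Mul(23, Pow(Add(6, -3, 12), 2)) = Mul(23, Pow(15, 2)) = Mul(23, 225) = 5175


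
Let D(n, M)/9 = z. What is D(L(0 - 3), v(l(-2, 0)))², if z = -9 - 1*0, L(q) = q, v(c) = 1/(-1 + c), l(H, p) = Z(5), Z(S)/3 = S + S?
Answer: 6561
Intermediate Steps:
Z(S) = 6*S (Z(S) = 3*(S + S) = 3*(2*S) = 6*S)
l(H, p) = 30 (l(H, p) = 6*5 = 30)
z = -9 (z = -9 + 0 = -9)
D(n, M) = -81 (D(n, M) = 9*(-9) = -81)
D(L(0 - 3), v(l(-2, 0)))² = (-81)² = 6561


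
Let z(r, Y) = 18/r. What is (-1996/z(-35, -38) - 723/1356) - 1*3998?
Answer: -477673/4068 ≈ -117.42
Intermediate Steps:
(-1996/z(-35, -38) - 723/1356) - 1*3998 = (-1996/(18/(-35)) - 723/1356) - 1*3998 = (-1996/(18*(-1/35)) - 723*1/1356) - 3998 = (-1996/(-18/35) - 241/452) - 3998 = (-1996*(-35/18) - 241/452) - 3998 = (34930/9 - 241/452) - 3998 = 15786191/4068 - 3998 = -477673/4068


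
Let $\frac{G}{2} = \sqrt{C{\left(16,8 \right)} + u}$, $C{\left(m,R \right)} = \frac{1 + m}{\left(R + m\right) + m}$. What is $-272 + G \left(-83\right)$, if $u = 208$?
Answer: $-272 - \frac{83 \sqrt{83370}}{10} \approx -2668.5$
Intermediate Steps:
$C{\left(m,R \right)} = \frac{1 + m}{R + 2 m}$
$G = \frac{\sqrt{83370}}{10}$ ($G = 2 \sqrt{\frac{1 + 16}{8 + 2 \cdot 16} + 208} = 2 \sqrt{\frac{1}{8 + 32} \cdot 17 + 208} = 2 \sqrt{\frac{1}{40} \cdot 17 + 208} = 2 \sqrt{\frac{17}{40} + 208} = 2 \sqrt{\frac{8337}{40}} = 2 \frac{\sqrt{83370}}{20} = \frac{\sqrt{83370}}{10} \approx 28.874$)
$-272 + G \left(-83\right) = -272 + \frac{\sqrt{83370}}{10} \left(-83\right) = -272 - \frac{83 \sqrt{83370}}{10}$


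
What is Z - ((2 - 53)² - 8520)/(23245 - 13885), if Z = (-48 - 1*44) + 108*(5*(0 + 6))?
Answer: 9823733/3120 ≈ 3148.6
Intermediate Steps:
Z = 3148 (Z = (-48 - 44) + 108*(5*6) = -92 + 108*30 = -92 + 3240 = 3148)
Z - ((2 - 53)² - 8520)/(23245 - 13885) = 3148 - ((2 - 53)² - 8520)/(23245 - 13885) = 3148 - ((-51)² - 8520)/9360 = 3148 - (2601 - 8520)/9360 = 3148 - (-5919)/9360 = 3148 - 1*(-1973/3120) = 3148 + 1973/3120 = 9823733/3120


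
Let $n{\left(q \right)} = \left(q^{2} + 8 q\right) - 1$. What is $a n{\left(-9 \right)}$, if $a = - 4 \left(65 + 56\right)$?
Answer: $-3872$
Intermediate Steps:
$n{\left(q \right)} = -1 + q^{2} + 8 q$
$a = -484$ ($a = \left(-4\right) 121 = -484$)
$a n{\left(-9 \right)} = - 484 \left(-1 + \left(-9\right)^{2} + 8 \left(-9\right)\right) = - 484 \left(-1 + 81 - 72\right) = \left(-484\right) 8 = -3872$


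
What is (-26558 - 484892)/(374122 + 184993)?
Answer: -102290/111823 ≈ -0.91475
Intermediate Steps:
(-26558 - 484892)/(374122 + 184993) = -511450/559115 = -511450*1/559115 = -102290/111823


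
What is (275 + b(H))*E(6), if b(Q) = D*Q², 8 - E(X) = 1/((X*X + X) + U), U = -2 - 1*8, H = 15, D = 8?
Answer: 529125/32 ≈ 16535.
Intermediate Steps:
U = -10 (U = -2 - 8 = -10)
E(X) = 8 - 1/(-10 + X + X²) (E(X) = 8 - 1/((X*X + X) - 10) = 8 - 1/((X² + X) - 10) = 8 - 1/((X + X²) - 10) = 8 - 1/(-10 + X + X²))
b(Q) = 8*Q²
(275 + b(H))*E(6) = (275 + 8*15²)*((-81 + 8*6 + 8*6²)/(-10 + 6 + 6²)) = (275 + 8*225)*((-81 + 48 + 8*36)/(-10 + 6 + 36)) = (275 + 1800)*((-81 + 48 + 288)/32) = 2075*((1/32)*255) = 2075*(255/32) = 529125/32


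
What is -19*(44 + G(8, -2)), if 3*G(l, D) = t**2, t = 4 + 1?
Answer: -2983/3 ≈ -994.33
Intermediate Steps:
t = 5
G(l, D) = 25/3 (G(l, D) = (1/3)*5**2 = (1/3)*25 = 25/3)
-19*(44 + G(8, -2)) = -19*(44 + 25/3) = -19*157/3 = -2983/3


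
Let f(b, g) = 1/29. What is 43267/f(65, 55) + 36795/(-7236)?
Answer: 3026427851/2412 ≈ 1.2547e+6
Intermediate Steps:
f(b, g) = 1/29
43267/f(65, 55) + 36795/(-7236) = 43267/(1/29) + 36795/(-7236) = 43267*29 + 36795*(-1/7236) = 1254743 - 12265/2412 = 3026427851/2412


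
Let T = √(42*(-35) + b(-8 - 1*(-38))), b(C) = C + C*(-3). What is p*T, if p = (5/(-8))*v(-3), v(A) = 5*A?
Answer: 225*I*√170/8 ≈ 366.71*I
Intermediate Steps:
b(C) = -2*C (b(C) = C - 3*C = -2*C)
p = 75/8 (p = (5/(-8))*(5*(-3)) = (5*(-⅛))*(-15) = -5/8*(-15) = 75/8 ≈ 9.3750)
T = 3*I*√170 (T = √(42*(-35) - 2*(-8 - 1*(-38))) = √(-1470 - 2*(-8 + 38)) = √(-1470 - 2*30) = √(-1470 - 60) = √(-1530) = 3*I*√170 ≈ 39.115*I)
p*T = 75*(3*I*√170)/8 = 225*I*√170/8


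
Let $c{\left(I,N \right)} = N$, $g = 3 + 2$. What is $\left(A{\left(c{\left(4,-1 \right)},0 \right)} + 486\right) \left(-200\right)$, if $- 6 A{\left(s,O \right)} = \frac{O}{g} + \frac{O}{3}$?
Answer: $-97200$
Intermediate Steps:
$g = 5$
$A{\left(s,O \right)} = - \frac{4 O}{45}$ ($A{\left(s,O \right)} = - \frac{\frac{O}{5} + \frac{O}{3}}{6} = - \frac{\frac{8}{15} O}{6} = - \frac{4 O}{45}$)
$\left(A{\left(c{\left(4,-1 \right)},0 \right)} + 486\right) \left(-200\right) = \left(\left(- \frac{4}{45}\right) 0 + 486\right) \left(-200\right) = \left(0 + 486\right) \left(-200\right) = 486 \left(-200\right) = -97200$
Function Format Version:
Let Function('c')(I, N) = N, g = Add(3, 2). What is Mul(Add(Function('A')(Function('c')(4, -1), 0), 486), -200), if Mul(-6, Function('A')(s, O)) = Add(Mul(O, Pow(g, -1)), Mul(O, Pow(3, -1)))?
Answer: -97200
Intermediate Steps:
g = 5
Function('A')(s, O) = Mul(Rational(-4, 45), O) (Function('A')(s, O) = Mul(Rational(-1, 6), Add(Mul(O, Pow(5, -1)), Mul(O, Pow(3, -1)))) = Mul(Rational(-1, 6), Add(Mul(O, Rational(1, 5)), Mul(O, Rational(1, 3)))) = Mul(Rational(-1, 6), Add(Mul(Rational(1, 5), O), Mul(Rational(1, 3), O))) = Mul(Rational(-1, 6), Mul(Rational(8, 15), O)) = Mul(Rational(-4, 45), O))
Mul(Add(Function('A')(Function('c')(4, -1), 0), 486), -200) = Mul(Add(Mul(Rational(-4, 45), 0), 486), -200) = Mul(Add(0, 486), -200) = Mul(486, -200) = -97200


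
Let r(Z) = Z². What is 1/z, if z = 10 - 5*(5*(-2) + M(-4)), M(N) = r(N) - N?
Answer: -1/40 ≈ -0.025000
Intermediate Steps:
M(N) = N² - N
z = -40 (z = 10 - 5*(5*(-2) - 4*(-1 - 4)) = 10 - 5*(-10 - 4*(-5)) = 10 - 5*(-10 + 20) = 10 - 5*10 = 10 - 50 = -40)
1/z = 1/(-40) = -1/40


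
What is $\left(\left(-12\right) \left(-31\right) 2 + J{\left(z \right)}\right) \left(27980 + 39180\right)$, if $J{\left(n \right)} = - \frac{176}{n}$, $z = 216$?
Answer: $\frac{1347632560}{27} \approx 4.9912 \cdot 10^{7}$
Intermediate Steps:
$\left(\left(-12\right) \left(-31\right) 2 + J{\left(z \right)}\right) \left(27980 + 39180\right) = \left(\left(-12\right) \left(-31\right) 2 - \frac{176}{216}\right) \left(27980 + 39180\right) = \left(372 \cdot 2 - \frac{22}{27}\right) 67160 = \left(744 - \frac{22}{27}\right) 67160 = \frac{20066}{27} \cdot 67160 = \frac{1347632560}{27}$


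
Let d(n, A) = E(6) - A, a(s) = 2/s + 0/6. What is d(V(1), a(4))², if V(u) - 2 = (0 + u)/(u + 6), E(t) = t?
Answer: 121/4 ≈ 30.250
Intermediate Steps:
V(u) = 2 + u/(6 + u) (V(u) = 2 + (0 + u)/(u + 6) = 2 + u/(6 + u))
a(s) = 2/s (a(s) = 2/s + 0*(⅙) = 2/s + 0 = 2/s)
d(n, A) = 6 - A
d(V(1), a(4))² = (6 - 2/4)² = (6 - 1*½)² = (6 - ½)² = (11/2)² = 121/4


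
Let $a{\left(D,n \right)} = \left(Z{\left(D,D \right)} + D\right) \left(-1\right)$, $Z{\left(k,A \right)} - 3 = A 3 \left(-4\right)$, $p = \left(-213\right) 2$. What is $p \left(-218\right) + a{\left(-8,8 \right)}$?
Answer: $92777$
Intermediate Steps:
$p = -426$
$Z{\left(k,A \right)} = 3 - 12 A$ ($Z{\left(k,A \right)} = 3 + A 3 \left(-4\right) = 3 + 3 A \left(-4\right) = 3 - 12 A$)
$a{\left(D,n \right)} = -3 + 11 D$ ($a{\left(D,n \right)} = \left(\left(3 - 12 D\right) + D\right) \left(-1\right) = \left(3 - 11 D\right) \left(-1\right) = -3 + 11 D$)
$p \left(-218\right) + a{\left(-8,8 \right)} = \left(-426\right) \left(-218\right) + \left(-3 + 11 \left(-8\right)\right) = 92868 - 91 = 92777$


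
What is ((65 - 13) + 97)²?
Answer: 22201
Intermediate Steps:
((65 - 13) + 97)² = (52 + 97)² = 149² = 22201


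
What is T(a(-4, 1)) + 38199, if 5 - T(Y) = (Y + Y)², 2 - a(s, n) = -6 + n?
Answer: 38008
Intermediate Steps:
a(s, n) = 8 - n (a(s, n) = 2 - (-6 + n) = 2 + (6 - n) = 8 - n)
T(Y) = 5 - 4*Y² (T(Y) = 5 - (Y + Y)² = 5 - (2*Y)² = 5 - 4*Y²)
T(a(-4, 1)) + 38199 = (5 - 4*(8 - 1*1)²) + 38199 = (5 - 4*(8 - 1)²) + 38199 = (5 - 4*7²) + 38199 = (5 - 4*49) + 38199 = (5 - 196) + 38199 = -191 + 38199 = 38008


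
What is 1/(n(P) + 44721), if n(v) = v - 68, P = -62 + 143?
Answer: 1/44734 ≈ 2.2354e-5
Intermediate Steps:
P = 81
n(v) = -68 + v
1/(n(P) + 44721) = 1/((-68 + 81) + 44721) = 1/(13 + 44721) = 1/44734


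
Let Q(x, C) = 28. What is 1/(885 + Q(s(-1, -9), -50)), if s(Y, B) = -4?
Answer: 1/913 ≈ 0.0010953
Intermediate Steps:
1/(885 + Q(s(-1, -9), -50)) = 1/(885 + 28) = 1/913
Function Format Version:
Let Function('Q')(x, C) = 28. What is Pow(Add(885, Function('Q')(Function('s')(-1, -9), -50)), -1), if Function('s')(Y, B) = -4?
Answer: Rational(1, 913) ≈ 0.0010953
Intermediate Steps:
Pow(Add(885, Function('Q')(Function('s')(-1, -9), -50)), -1) = Pow(Add(885, 28), -1) = Pow(913, -1) = Rational(1, 913)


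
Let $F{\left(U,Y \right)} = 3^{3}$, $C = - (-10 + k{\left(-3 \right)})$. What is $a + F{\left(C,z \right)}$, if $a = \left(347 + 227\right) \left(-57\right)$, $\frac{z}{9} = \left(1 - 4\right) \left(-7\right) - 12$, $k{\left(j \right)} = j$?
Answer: $-32691$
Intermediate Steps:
$z = 81$ ($z = 9 \left(\left(1 - 4\right) \left(-7\right) - 12\right) = 9 \left(\left(-3\right) \left(-7\right) - 12\right) = 9 \left(21 - 12\right) = 9 \cdot 9 = 81$)
$C = 13$ ($C = - (-10 - 3) = \left(-1\right) \left(-13\right) = 13$)
$a = -32718$ ($a = 574 \left(-57\right) = -32718$)
$F{\left(U,Y \right)} = 27$
$a + F{\left(C,z \right)} = -32718 + 27 = -32691$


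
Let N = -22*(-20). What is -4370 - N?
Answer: -4810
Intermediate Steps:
N = 440
-4370 - N = -4370 - 1*440 = -4370 - 440 = -4810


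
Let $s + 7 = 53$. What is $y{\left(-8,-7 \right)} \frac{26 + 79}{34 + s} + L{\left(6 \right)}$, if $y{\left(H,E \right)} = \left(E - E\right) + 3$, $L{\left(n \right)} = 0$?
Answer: $\frac{63}{16} \approx 3.9375$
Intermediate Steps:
$y{\left(H,E \right)} = 3$ ($y{\left(H,E \right)} = 0 + 3 = 3$)
$s = 46$ ($s = -7 + 53 = 46$)
$y{\left(-8,-7 \right)} \frac{26 + 79}{34 + s} + L{\left(6 \right)} = 3 \frac{26 + 79}{34 + 46} + 0 = 3 \cdot \frac{105}{80} + 0 = 3 \cdot 105 \cdot \frac{1}{80} + 0 = 3 \cdot \frac{21}{16} + 0 = \frac{63}{16} + 0 = \frac{63}{16}$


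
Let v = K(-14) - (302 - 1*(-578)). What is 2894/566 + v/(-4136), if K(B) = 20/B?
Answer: 21819827/4096708 ≈ 5.3262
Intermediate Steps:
v = -6170/7 (v = 20/(-14) - (302 - 1*(-578)) = 20*(-1/14) - (302 + 578) = -10/7 - 1*880 = -10/7 - 880 = -6170/7 ≈ -881.43)
2894/566 + v/(-4136) = 2894/566 - 6170/7/(-4136) = 2894*(1/566) - 6170/7*(-1/4136) = 1447/283 + 3085/14476 = 21819827/4096708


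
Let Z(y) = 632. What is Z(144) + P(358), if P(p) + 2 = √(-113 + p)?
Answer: 630 + 7*√5 ≈ 645.65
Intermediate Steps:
P(p) = -2 + √(-113 + p)
Z(144) + P(358) = 632 + (-2 + √(-113 + 358)) = 632 + (-2 + √245) = 632 + (-2 + 7*√5) = 630 + 7*√5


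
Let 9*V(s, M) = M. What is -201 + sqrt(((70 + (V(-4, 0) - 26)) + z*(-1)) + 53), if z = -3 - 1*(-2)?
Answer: -201 + 7*sqrt(2) ≈ -191.10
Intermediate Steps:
z = -1 (z = -3 + 2 = -1)
V(s, M) = M/9
-201 + sqrt(((70 + (V(-4, 0) - 26)) + z*(-1)) + 53) = -201 + sqrt(((70 + ((1/9)*0 - 26)) - 1*(-1)) + 53) = -201 + sqrt(((70 + (0 - 26)) + 1) + 53) = -201 + sqrt(((70 - 26) + 1) + 53) = -201 + sqrt((44 + 1) + 53) = -201 + sqrt(45 + 53) = -201 + sqrt(98) = -201 + 7*sqrt(2)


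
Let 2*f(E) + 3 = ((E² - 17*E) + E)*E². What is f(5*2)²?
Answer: 36036009/4 ≈ 9.0090e+6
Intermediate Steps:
f(E) = -3/2 + E²*(E² - 16*E)/2 (f(E) = -3/2 + (((E² - 17*E) + E)*E²)/2 = -3/2 + ((E² - 16*E)*E²)/2 = -3/2 + (E²*(E² - 16*E))/2 = -3/2 + E²*(E² - 16*E)/2)
f(5*2)² = (-3/2 + (5*2)⁴/2 - 8*(5*2)³)² = (-3/2 + (½)*10⁴ - 8*10³)² = (-3/2 + (½)*10000 - 8*1000)² = (-3/2 + 5000 - 8000)² = (-6003/2)² = 36036009/4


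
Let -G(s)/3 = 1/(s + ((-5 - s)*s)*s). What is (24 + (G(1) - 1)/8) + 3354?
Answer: 67559/20 ≈ 3377.9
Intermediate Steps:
G(s) = -3/(s + s²*(-5 - s)) (G(s) = -3/(s + ((-5 - s)*s)*s) = -3/(s + (s*(-5 - s))*s) = -3/(s + s²*(-5 - s)))
(24 + (G(1) - 1)/8) + 3354 = (24 + (3/(1*(-1 + 1² + 5*1)) - 1)/8) + 3354 = (24 + (3*1/(-1 + 1 + 5) - 1)*(⅛)) + 3354 = (24 + (3*1/5 - 1)*(⅛)) + 3354 = (24 + (3*1*(⅕) - 1)*(⅛)) + 3354 = (24 + (⅗ - 1)*(⅛)) + 3354 = (24 - ⅖*⅛) + 3354 = (24 - 1/20) + 3354 = 479/20 + 3354 = 67559/20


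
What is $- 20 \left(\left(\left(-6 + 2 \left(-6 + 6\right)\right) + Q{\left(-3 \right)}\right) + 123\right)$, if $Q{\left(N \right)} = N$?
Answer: $-2280$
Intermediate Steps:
$- 20 \left(\left(\left(-6 + 2 \left(-6 + 6\right)\right) + Q{\left(-3 \right)}\right) + 123\right) = - 20 \left(\left(\left(-6 + 2 \left(-6 + 6\right)\right) - 3\right) + 123\right) = - 20 \left(\left(\left(-6 + 2 \cdot 0\right) - 3\right) + 123\right) = - 20 \left(\left(\left(-6 + 0\right) - 3\right) + 123\right) = - 20 \left(\left(-6 - 3\right) + 123\right) = - 20 \left(-9 + 123\right) = \left(-20\right) 114 = -2280$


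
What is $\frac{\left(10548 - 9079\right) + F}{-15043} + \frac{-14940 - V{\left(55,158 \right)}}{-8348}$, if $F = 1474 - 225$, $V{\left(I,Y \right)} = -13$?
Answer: $\frac{201856997}{125578964} \approx 1.6074$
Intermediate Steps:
$F = 1249$
$\frac{\left(10548 - 9079\right) + F}{-15043} + \frac{-14940 - V{\left(55,158 \right)}}{-8348} = \frac{\left(10548 - 9079\right) + 1249}{-15043} + \frac{-14940 - -13}{-8348} = \left(1469 + 1249\right) \left(- \frac{1}{15043}\right) + \left(-14940 + 13\right) \left(- \frac{1}{8348}\right) = 2718 \left(- \frac{1}{15043}\right) - - \frac{14927}{8348} = - \frac{2718}{15043} + \frac{14927}{8348} = \frac{201856997}{125578964}$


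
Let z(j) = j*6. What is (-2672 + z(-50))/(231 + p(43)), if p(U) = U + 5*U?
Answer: -2972/489 ≈ -6.0777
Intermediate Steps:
p(U) = 6*U
z(j) = 6*j
(-2672 + z(-50))/(231 + p(43)) = (-2672 + 6*(-50))/(231 + 6*43) = (-2672 - 300)/(231 + 258) = -2972/489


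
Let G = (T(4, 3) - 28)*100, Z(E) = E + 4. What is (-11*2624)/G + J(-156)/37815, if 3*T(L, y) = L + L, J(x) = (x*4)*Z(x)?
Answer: 16647172/1197475 ≈ 13.902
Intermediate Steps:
Z(E) = 4 + E
J(x) = 4*x*(4 + x) (J(x) = (x*4)*(4 + x) = (4*x)*(4 + x) = 4*x*(4 + x))
T(L, y) = 2*L/3 (T(L, y) = (L + L)/3 = (2*L)/3 = 2*L/3)
G = -7600/3 (G = ((⅔)*4 - 28)*100 = (8/3 - 28)*100 = -76/3*100 = -7600/3 ≈ -2533.3)
(-11*2624)/G + J(-156)/37815 = (-11*2624)/(-7600/3) + (4*(-156)*(4 - 156))/37815 = -28864*(-3/7600) + (4*(-156)*(-152))*(1/37815) = 5412/475 + 94848*(1/37815) = 5412/475 + 31616/12605 = 16647172/1197475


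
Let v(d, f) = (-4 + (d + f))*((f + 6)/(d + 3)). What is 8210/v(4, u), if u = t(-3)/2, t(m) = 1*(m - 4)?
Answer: -6568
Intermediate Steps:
t(m) = -4 + m (t(m) = 1*(-4 + m) = -4 + m)
u = -7/2 (u = (-4 - 3)/2 = -7*1/2 = -7/2 ≈ -3.5000)
v(d, f) = (6 + f)*(-4 + d + f)/(3 + d) (v(d, f) = (-4 + d + f)*((6 + f)/(3 + d)) = (6 + f)*(-4 + d + f)/(3 + d))
8210/v(4, u) = 8210/(((-24 + (-7/2)**2 + 2*(-7/2) + 6*4 + 4*(-7/2))/(3 + 4))) = 8210/(((-24 + 49/4 - 7 + 24 - 14)/7)) = 8210/(((1/7)*(-35/4))) = 8210/(-5/4) = 8210*(-4/5) = -6568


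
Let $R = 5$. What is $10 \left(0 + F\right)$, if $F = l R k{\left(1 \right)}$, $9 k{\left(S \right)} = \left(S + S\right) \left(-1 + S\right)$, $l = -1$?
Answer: $0$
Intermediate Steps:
$k{\left(S \right)} = \frac{2 S \left(-1 + S\right)}{9}$ ($k{\left(S \right)} = \frac{\left(S + S\right) \left(-1 + S\right)}{9} = \frac{2 S \left(-1 + S\right)}{9}$)
$F = 0$ ($F = \left(-1\right) 5 \cdot \frac{2}{9} \cdot 1 \left(-1 + 1\right) = - 5 \cdot \frac{2}{9} \cdot 1 \cdot 0 = \left(-5\right) 0 = 0$)
$10 \left(0 + F\right) = 10 \left(0 + 0\right) = 10 \cdot 0 = 0$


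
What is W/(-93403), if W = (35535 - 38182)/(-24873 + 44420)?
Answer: 2647/1825748441 ≈ 1.4498e-6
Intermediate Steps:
W = -2647/19547 ≈ -0.13542
W/(-93403) = -2647/19547/(-93403) = -2647/19547*(-1/93403) = 2647/1825748441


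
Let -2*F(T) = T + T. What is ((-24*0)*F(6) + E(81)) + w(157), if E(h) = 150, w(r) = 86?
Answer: 236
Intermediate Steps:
F(T) = -T (F(T) = -(T + T)/2 = -T)
((-24*0)*F(6) + E(81)) + w(157) = ((-24*0)*(-1*6) + 150) + 86 = (0*(-6) + 150) + 86 = (0 + 150) + 86 = 150 + 86 = 236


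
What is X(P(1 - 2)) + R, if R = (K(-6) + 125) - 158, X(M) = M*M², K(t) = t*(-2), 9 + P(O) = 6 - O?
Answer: -29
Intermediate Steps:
P(O) = -3 - O (P(O) = -9 + (6 - O) = -3 - O)
K(t) = -2*t
X(M) = M³
R = -21 (R = (-2*(-6) + 125) - 158 = (12 + 125) - 158 = 137 - 158 = -21)
X(P(1 - 2)) + R = (-3 - (1 - 2))³ - 21 = (-3 - 1*(-1))³ - 21 = (-3 + 1)³ - 21 = (-2)³ - 21 = -8 - 21 = -29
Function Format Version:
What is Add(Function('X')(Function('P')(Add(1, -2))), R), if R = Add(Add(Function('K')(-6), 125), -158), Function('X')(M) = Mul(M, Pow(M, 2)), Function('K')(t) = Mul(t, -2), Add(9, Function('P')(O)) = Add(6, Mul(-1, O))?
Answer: -29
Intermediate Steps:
Function('P')(O) = Add(-3, Mul(-1, O)) (Function('P')(O) = Add(-9, Add(6, Mul(-1, O))) = Add(-3, Mul(-1, O)))
Function('K')(t) = Mul(-2, t)
Function('X')(M) = Pow(M, 3)
R = -21 (R = Add(Add(Mul(-2, -6), 125), -158) = Add(Add(12, 125), -158) = Add(137, -158) = -21)
Add(Function('X')(Function('P')(Add(1, -2))), R) = Add(Pow(Add(-3, Mul(-1, Add(1, -2))), 3), -21) = Add(Pow(Add(-3, Mul(-1, -1)), 3), -21) = Add(Pow(Add(-3, 1), 3), -21) = Add(Pow(-2, 3), -21) = Add(-8, -21) = -29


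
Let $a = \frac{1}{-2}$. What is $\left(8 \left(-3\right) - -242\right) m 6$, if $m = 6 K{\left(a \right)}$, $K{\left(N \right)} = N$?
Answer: $-3924$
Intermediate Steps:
$a = - \frac{1}{2} \approx -0.5$
$m = -3$ ($m = 6 \left(- \frac{1}{2}\right) = -3$)
$\left(8 \left(-3\right) - -242\right) m 6 = \left(8 \left(-3\right) - -242\right) \left(\left(-3\right) 6\right) = \left(-24 + 242\right) \left(-18\right) = 218 \left(-18\right) = -3924$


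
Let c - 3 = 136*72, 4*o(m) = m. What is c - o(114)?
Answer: 19533/2 ≈ 9766.5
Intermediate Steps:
o(m) = m/4
c = 9795 (c = 3 + 136*72 = 3 + 9792 = 9795)
c - o(114) = 9795 - 114/4 = 9795 - 1*57/2 = 9795 - 57/2 = 19533/2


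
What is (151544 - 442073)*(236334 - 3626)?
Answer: -67608422532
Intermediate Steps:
(151544 - 442073)*(236334 - 3626) = -290529*232708 = -67608422532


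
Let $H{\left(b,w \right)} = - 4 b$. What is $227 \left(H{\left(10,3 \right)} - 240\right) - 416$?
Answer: $-63976$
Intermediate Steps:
$227 \left(H{\left(10,3 \right)} - 240\right) - 416 = 227 \left(\left(-4\right) 10 - 240\right) - 416 = 227 \left(-40 - 240\right) - 416 = 227 \left(-280\right) - 416 = -63560 - 416 = -63976$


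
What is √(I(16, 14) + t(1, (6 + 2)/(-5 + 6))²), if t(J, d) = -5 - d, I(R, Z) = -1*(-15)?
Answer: 2*√46 ≈ 13.565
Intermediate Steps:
I(R, Z) = 15
√(I(16, 14) + t(1, (6 + 2)/(-5 + 6))²) = √(15 + (-5 - (6 + 2)/(-5 + 6))²) = √(15 + (-5 - 8/1)²) = √(15 + (-5 - 8)²) = √(15 + (-13)²) = √(15 + 169) = √184 = 2*√46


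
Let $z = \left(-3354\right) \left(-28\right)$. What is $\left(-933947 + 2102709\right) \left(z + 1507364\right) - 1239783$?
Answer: $1871509300529$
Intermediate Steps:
$z = 93912$
$\left(-933947 + 2102709\right) \left(z + 1507364\right) - 1239783 = \left(-933947 + 2102709\right) \left(93912 + 1507364\right) - 1239783 = 1168762 \cdot 1601276 - 1239783 = 1871510540312 - 1239783 = 1871509300529$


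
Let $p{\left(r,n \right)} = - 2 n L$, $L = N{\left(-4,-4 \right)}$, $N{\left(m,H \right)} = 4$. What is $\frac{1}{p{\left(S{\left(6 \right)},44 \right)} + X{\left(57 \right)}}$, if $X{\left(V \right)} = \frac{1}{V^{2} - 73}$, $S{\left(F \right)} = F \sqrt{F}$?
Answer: $- \frac{3176}{1117951} \approx -0.0028409$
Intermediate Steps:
$S{\left(F \right)} = F^{\frac{3}{2}}$
$L = 4$
$p{\left(r,n \right)} = - 8 n$ ($p{\left(r,n \right)} = - 2 n 4 = - 8 n$)
$X{\left(V \right)} = \frac{1}{-73 + V^{2}}$
$\frac{1}{p{\left(S{\left(6 \right)},44 \right)} + X{\left(57 \right)}} = \frac{1}{\left(-8\right) 44 + \frac{1}{-73 + 57^{2}}} = \frac{1}{-352 + \frac{1}{-73 + 3249}} = \frac{1}{-352 + \frac{1}{3176}} = \frac{1}{- \frac{1117951}{3176}} = - \frac{3176}{1117951}$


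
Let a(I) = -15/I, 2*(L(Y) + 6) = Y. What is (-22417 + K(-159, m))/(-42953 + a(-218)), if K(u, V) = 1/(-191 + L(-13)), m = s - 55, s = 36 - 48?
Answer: 1988971178/3811041773 ≈ 0.52190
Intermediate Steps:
L(Y) = -6 + Y/2
s = -12
m = -67 (m = -12 - 55 = -67)
K(u, V) = -2/407 (K(u, V) = 1/(-191 + (-6 + (½)*(-13))) = 1/(-191 + (-6 - 13/2)) = 1/(-191 - 25/2) = 1/(-407/2) = -2/407)
(-22417 + K(-159, m))/(-42953 + a(-218)) = (-22417 - 2/407)/(-42953 - 15/(-218)) = -9123721/(407*(-42953 - 15*(-1/218))) = -9123721/(407*(-42953 + 15/218)) = -9123721/(407*(-9363739/218)) = -9123721/407*(-218/9363739) = 1988971178/3811041773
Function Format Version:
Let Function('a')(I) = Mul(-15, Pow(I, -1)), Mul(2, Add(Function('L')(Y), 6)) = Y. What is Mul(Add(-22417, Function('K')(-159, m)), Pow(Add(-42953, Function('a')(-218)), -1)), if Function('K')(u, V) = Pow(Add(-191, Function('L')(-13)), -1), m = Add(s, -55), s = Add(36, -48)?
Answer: Rational(1988971178, 3811041773) ≈ 0.52190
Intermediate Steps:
Function('L')(Y) = Add(-6, Mul(Rational(1, 2), Y))
s = -12
m = -67 (m = Add(-12, -55) = -67)
Function('K')(u, V) = Rational(-2, 407) (Function('K')(u, V) = Pow(Add(-191, Add(-6, Mul(Rational(1, 2), -13))), -1) = Pow(Add(-191, Add(-6, Rational(-13, 2))), -1) = Pow(Add(-191, Rational(-25, 2)), -1) = Pow(Rational(-407, 2), -1) = Rational(-2, 407))
Mul(Add(-22417, Function('K')(-159, m)), Pow(Add(-42953, Function('a')(-218)), -1)) = Mul(Add(-22417, Rational(-2, 407)), Pow(Add(-42953, Mul(-15, Pow(-218, -1))), -1)) = Mul(Rational(-9123721, 407), Pow(Add(-42953, Mul(-15, Rational(-1, 218))), -1)) = Mul(Rational(-9123721, 407), Pow(Add(-42953, Rational(15, 218)), -1)) = Mul(Rational(-9123721, 407), Pow(Rational(-9363739, 218), -1)) = Mul(Rational(-9123721, 407), Rational(-218, 9363739)) = Rational(1988971178, 3811041773)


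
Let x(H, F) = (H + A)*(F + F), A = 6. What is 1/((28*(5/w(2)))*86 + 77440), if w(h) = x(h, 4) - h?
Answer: 31/2406660 ≈ 1.2881e-5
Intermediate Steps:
x(H, F) = 2*F*(6 + H) (x(H, F) = (H + 6)*(F + F) = (6 + H)*(2*F) = 2*F*(6 + H))
w(h) = 48 + 7*h (w(h) = 2*4*(6 + h) - h = (48 + 8*h) - h = 48 + 7*h)
1/((28*(5/w(2)))*86 + 77440) = 1/((28*(5/(48 + 7*2)))*86 + 77440) = 1/((28*(5/(48 + 14)))*86 + 77440) = 1/((28*(5/62))*86 + 77440) = 1/((70/31)*86 + 77440) = 1/(6020/31 + 77440) = 1/(2406660/31) = 31/2406660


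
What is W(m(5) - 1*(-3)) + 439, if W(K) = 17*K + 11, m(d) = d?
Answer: 586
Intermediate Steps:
W(K) = 11 + 17*K
W(m(5) - 1*(-3)) + 439 = (11 + 17*(5 - 1*(-3))) + 439 = (11 + 17*(5 + 3)) + 439 = (11 + 17*8) + 439 = (11 + 136) + 439 = 147 + 439 = 586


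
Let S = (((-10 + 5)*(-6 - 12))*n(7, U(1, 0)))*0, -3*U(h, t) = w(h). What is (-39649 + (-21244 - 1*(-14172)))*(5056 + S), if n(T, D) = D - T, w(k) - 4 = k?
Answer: -236221376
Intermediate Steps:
w(k) = 4 + k
U(h, t) = -4/3 - h/3 (U(h, t) = -(4 + h)/3 = -4/3 - h/3)
S = 0 (S = (((-10 + 5)*(-6 - 12))*((-4/3 - 1/3*1) - 1*7))*0 = ((-5*(-18))*((-4/3 - 1/3) - 7))*0 = (90*(-5/3 - 7))*0 = (90*(-26/3))*0 = -780*0 = 0)
(-39649 + (-21244 - 1*(-14172)))*(5056 + S) = (-39649 + (-21244 - 1*(-14172)))*(5056 + 0) = (-39649 + (-21244 + 14172))*5056 = (-39649 - 7072)*5056 = -46721*5056 = -236221376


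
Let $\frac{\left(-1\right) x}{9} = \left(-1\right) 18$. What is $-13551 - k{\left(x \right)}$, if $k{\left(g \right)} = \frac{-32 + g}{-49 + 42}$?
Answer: $- \frac{94727}{7} \approx -13532.0$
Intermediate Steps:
$x = 162$ ($x = - 9 \left(\left(-1\right) 18\right) = \left(-9\right) \left(-18\right) = 162$)
$k{\left(g \right)} = \frac{32}{7} - \frac{g}{7}$ ($k{\left(g \right)} = \frac{-32 + g}{-7} = \left(-32 + g\right) \left(- \frac{1}{7}\right) = \frac{32}{7} - \frac{g}{7}$)
$-13551 - k{\left(x \right)} = -13551 - \left(\frac{32}{7} - \frac{162}{7}\right) = -13551 - - \frac{130}{7} = -13551 + \frac{130}{7} = - \frac{94727}{7}$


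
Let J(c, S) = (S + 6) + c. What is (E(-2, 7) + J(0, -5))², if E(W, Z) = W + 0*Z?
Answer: 1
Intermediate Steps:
J(c, S) = 6 + S + c (J(c, S) = (6 + S) + c = 6 + S + c)
E(W, Z) = W (E(W, Z) = W + 0 = W)
(E(-2, 7) + J(0, -5))² = (-2 + (6 - 5 + 0))² = (-2 + 1)² = (-1)² = 1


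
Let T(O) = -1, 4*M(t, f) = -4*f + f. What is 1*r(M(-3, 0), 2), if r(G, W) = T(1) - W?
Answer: -3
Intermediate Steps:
M(t, f) = -3*f/4 (M(t, f) = (-4*f + f)/4 = (-3*f)/4 = -3*f/4)
r(G, W) = -1 - W
1*r(M(-3, 0), 2) = 1*(-1 - 1*2) = 1*(-1 - 2) = 1*(-3) = -3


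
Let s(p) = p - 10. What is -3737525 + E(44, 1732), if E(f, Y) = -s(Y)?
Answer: -3739247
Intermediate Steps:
s(p) = -10 + p
E(f, Y) = 10 - Y (E(f, Y) = -(-10 + Y) = 10 - Y)
-3737525 + E(44, 1732) = -3737525 + (10 - 1*1732) = -3737525 + (10 - 1732) = -3737525 - 1722 = -3739247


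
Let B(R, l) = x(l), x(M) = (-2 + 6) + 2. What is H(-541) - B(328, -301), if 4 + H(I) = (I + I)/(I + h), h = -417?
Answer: -4249/479 ≈ -8.8706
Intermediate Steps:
x(M) = 6 (x(M) = 4 + 2 = 6)
B(R, l) = 6
H(I) = -4 + 2*I/(-417 + I) (H(I) = -4 + (I + I)/(I - 417) = -4 + (2*I)/(-417 + I) = -4 + 2*I/(-417 + I))
H(-541) - B(328, -301) = 2*(834 - 1*(-541))/(-417 - 541) - 1*6 = 2*(834 + 541)/(-958) - 6 = 2*(-1/958)*1375 - 6 = -1375/479 - 6 = -4249/479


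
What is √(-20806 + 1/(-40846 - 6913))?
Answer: 3*I*√5272984985005/47759 ≈ 144.24*I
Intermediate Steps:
√(-20806 + 1/(-40846 - 6913)) = √(-20806 + 1/(-47759)) = √(-20806 - 1/47759) = √(-993673755/47759) = 3*I*√5272984985005/47759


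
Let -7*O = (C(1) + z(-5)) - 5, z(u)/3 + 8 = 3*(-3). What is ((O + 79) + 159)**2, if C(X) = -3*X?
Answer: 2975625/49 ≈ 60727.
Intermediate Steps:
z(u) = -51 (z(u) = -24 + 3*(3*(-3)) = -24 + 3*(-9) = -24 - 27 = -51)
O = 59/7 (O = -((-3*1 - 51) - 5)/7 = -((-3 - 51) - 5)/7 = -(-54 - 5)/7 = -1/7*(-59) = 59/7 ≈ 8.4286)
((O + 79) + 159)**2 = ((59/7 + 79) + 159)**2 = (612/7 + 159)**2 = (1725/7)**2 = 2975625/49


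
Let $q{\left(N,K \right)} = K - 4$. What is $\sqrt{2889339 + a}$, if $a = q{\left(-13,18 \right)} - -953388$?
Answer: $\sqrt{3842741} \approx 1960.3$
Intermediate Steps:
$q{\left(N,K \right)} = -4 + K$
$a = 953402$ ($a = \left(-4 + 18\right) - -953388 = 14 + 953388 = 953402$)
$\sqrt{2889339 + a} = \sqrt{2889339 + 953402} = \sqrt{3842741}$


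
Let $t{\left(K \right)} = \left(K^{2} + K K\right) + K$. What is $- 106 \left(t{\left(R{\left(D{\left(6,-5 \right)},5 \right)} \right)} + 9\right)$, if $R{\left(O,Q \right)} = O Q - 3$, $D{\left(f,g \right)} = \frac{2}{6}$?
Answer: $- \frac{10706}{9} \approx -1189.6$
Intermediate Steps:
$D{\left(f,g \right)} = \frac{1}{3}$ ($D{\left(f,g \right)} = 2 \cdot \frac{1}{6} = \frac{1}{3}$)
$R{\left(O,Q \right)} = -3 + O Q$
$t{\left(K \right)} = K + 2 K^{2}$ ($t{\left(K \right)} = \left(K^{2} + K^{2}\right) + K = 2 K^{2} + K = K + 2 K^{2}$)
$- 106 \left(t{\left(R{\left(D{\left(6,-5 \right)},5 \right)} \right)} + 9\right) = - 106 \left(\left(-3 + \frac{1}{3} \cdot 5\right) \left(1 + 2 \left(-3 + \frac{1}{3} \cdot 5\right)\right) + 9\right) = - 106 \left(\left(-3 + \frac{5}{3}\right) \left(1 + 2 \left(-3 + \frac{5}{3}\right)\right) + 9\right) = - 106 \left(- \frac{4 \left(1 + 2 \left(- \frac{4}{3}\right)\right)}{3} + 9\right) = - 106 \left(- \frac{4 \left(1 - \frac{8}{3}\right)}{3} + 9\right) = - 106 \left(\left(- \frac{4}{3}\right) \left(- \frac{5}{3}\right) + 9\right) = - 106 \left(\frac{20}{9} + 9\right) = \left(-106\right) \frac{101}{9} = - \frac{10706}{9}$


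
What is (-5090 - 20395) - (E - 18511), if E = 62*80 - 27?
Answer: -11907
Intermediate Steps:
E = 4933 (E = 4960 - 27 = 4933)
(-5090 - 20395) - (E - 18511) = (-5090 - 20395) - (4933 - 18511) = -25485 - 1*(-13578) = -25485 + 13578 = -11907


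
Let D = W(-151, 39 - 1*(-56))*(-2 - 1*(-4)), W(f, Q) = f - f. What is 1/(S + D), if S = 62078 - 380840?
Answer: -1/318762 ≈ -3.1371e-6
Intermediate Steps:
W(f, Q) = 0
S = -318762
D = 0 (D = 0*(-2 - 1*(-4)) = 0*(-2 + 4) = 0*2 = 0)
1/(S + D) = 1/(-318762 + 0) = 1/(-318762) = -1/318762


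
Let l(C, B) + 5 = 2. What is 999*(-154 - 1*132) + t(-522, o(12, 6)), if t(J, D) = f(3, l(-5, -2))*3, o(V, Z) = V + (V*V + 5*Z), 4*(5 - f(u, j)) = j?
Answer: -1142787/4 ≈ -2.8570e+5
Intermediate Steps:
l(C, B) = -3 (l(C, B) = -5 + 2 = -3)
f(u, j) = 5 - j/4
o(V, Z) = V + V² + 5*Z (o(V, Z) = V + (V² + 5*Z) = V + V² + 5*Z)
t(J, D) = 69/4 (t(J, D) = (5 - ¼*(-3))*3 = (5 + ¾)*3 = (23/4)*3 = 69/4)
999*(-154 - 1*132) + t(-522, o(12, 6)) = 999*(-154 - 1*132) + 69/4 = 999*(-154 - 132) + 69/4 = 999*(-286) + 69/4 = -285714 + 69/4 = -1142787/4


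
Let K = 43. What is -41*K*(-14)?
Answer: 24682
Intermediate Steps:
-41*K*(-14) = -41*43*(-14) = -1763*(-14) = 24682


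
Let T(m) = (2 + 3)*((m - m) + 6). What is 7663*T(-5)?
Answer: 229890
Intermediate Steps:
T(m) = 30 (T(m) = 5*(0 + 6) = 5*6 = 30)
7663*T(-5) = 7663*30 = 229890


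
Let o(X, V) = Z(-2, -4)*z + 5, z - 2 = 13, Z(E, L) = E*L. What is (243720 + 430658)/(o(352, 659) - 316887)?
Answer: -337189/158381 ≈ -2.1290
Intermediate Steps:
z = 15 (z = 2 + 13 = 15)
o(X, V) = 125 (o(X, V) = -2*(-4)*15 + 5 = 8*15 + 5 = 120 + 5 = 125)
(243720 + 430658)/(o(352, 659) - 316887) = (243720 + 430658)/(125 - 316887) = 674378/(-316762) = 674378*(-1/316762) = -337189/158381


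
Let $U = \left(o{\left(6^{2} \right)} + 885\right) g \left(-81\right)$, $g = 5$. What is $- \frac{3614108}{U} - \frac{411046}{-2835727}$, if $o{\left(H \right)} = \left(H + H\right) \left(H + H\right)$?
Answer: $\frac{11258952096986}{6970061001015} \approx 1.6153$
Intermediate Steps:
$o{\left(H \right)} = 4 H^{2}$ ($o{\left(H \right)} = 2 H 2 H = 4 H^{2}$)
$U = -2457945$ ($U = \left(4 \left(6^{2}\right)^{2} + 885\right) 5 \left(-81\right) = \left(4 \cdot 36^{2} + 885\right) \left(-405\right) = \left(4 \cdot 1296 + 885\right) \left(-405\right) = \left(5184 + 885\right) \left(-405\right) = 6069 \left(-405\right) = -2457945$)
$- \frac{3614108}{U} - \frac{411046}{-2835727} = - \frac{3614108}{-2457945} - \frac{411046}{-2835727} = \left(-3614108\right) \left(- \frac{1}{2457945}\right) - - \frac{411046}{2835727} = \frac{3614108}{2457945} + \frac{411046}{2835727} = \frac{11258952096986}{6970061001015}$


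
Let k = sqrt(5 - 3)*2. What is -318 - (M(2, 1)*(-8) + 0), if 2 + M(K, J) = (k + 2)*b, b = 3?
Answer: -286 + 48*sqrt(2) ≈ -218.12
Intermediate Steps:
k = 2*sqrt(2) (k = sqrt(2)*2 = 2*sqrt(2) ≈ 2.8284)
M(K, J) = 4 + 6*sqrt(2) (M(K, J) = -2 + (2*sqrt(2) + 2)*3 = -2 + (2 + 2*sqrt(2))*3 = -2 + (6 + 6*sqrt(2)) = 4 + 6*sqrt(2))
-318 - (M(2, 1)*(-8) + 0) = -318 - ((4 + 6*sqrt(2))*(-8) + 0) = -318 - ((-32 - 48*sqrt(2)) + 0) = -318 - (-32 - 48*sqrt(2)) = -318 + (32 + 48*sqrt(2)) = -286 + 48*sqrt(2)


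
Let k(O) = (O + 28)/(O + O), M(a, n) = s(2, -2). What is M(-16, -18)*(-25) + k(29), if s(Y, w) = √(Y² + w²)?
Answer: 57/58 - 50*√2 ≈ -69.728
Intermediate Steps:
M(a, n) = 2*√2 (M(a, n) = √(2² + (-2)²) = √(4 + 4) = √8 = 2*√2)
k(O) = (28 + O)/(2*O) (k(O) = (28 + O)/((2*O)) = (28 + O)*(1/(2*O)) = (28 + O)/(2*O))
M(-16, -18)*(-25) + k(29) = (2*√2)*(-25) + (½)*(28 + 29)/29 = -50*√2 + (½)*(1/29)*57 = -50*√2 + 57/58 = 57/58 - 50*√2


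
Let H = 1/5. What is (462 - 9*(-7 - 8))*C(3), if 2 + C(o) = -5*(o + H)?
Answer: -10746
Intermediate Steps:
H = ⅕ ≈ 0.20000
C(o) = -3 - 5*o (C(o) = -2 - 5*(o + ⅕) = -2 - 5*(⅕ + o) = -2 + (-1 - 5*o) = -3 - 5*o)
(462 - 9*(-7 - 8))*C(3) = (462 - 9*(-7 - 8))*(-3 - 5*3) = (462 - 9*(-15))*(-3 - 15) = (462 + 135)*(-18) = 597*(-18) = -10746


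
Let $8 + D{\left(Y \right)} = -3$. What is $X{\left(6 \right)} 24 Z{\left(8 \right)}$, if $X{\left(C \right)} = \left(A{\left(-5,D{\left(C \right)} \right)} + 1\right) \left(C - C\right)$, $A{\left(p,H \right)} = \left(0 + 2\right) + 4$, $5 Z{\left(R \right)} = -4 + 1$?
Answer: $0$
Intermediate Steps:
$D{\left(Y \right)} = -11$ ($D{\left(Y \right)} = -8 - 3 = -11$)
$Z{\left(R \right)} = - \frac{3}{5}$ ($Z{\left(R \right)} = \frac{-4 + 1}{5} = \frac{1}{5} \left(-3\right) = - \frac{3}{5}$)
$A{\left(p,H \right)} = 6$ ($A{\left(p,H \right)} = 2 + 4 = 6$)
$X{\left(C \right)} = 0$ ($X{\left(C \right)} = \left(6 + 1\right) \left(C - C\right) = 7 \cdot 0 = 0$)
$X{\left(6 \right)} 24 Z{\left(8 \right)} = 0 \cdot 24 \left(- \frac{3}{5}\right) = 0 \left(- \frac{3}{5}\right) = 0$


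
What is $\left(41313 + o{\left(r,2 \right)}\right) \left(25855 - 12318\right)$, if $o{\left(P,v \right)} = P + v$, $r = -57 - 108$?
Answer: $557047550$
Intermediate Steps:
$r = -165$ ($r = -57 - 108 = -165$)
$\left(41313 + o{\left(r,2 \right)}\right) \left(25855 - 12318\right) = \left(41313 + \left(-165 + 2\right)\right) \left(25855 - 12318\right) = \left(41313 - 163\right) 13537 = 41150 \cdot 13537 = 557047550$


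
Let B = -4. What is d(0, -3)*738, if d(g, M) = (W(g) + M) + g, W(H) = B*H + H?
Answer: -2214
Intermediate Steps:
W(H) = -3*H (W(H) = -4*H + H = -3*H)
d(g, M) = M - 2*g (d(g, M) = (-3*g + M) + g = (M - 3*g) + g = M - 2*g)
d(0, -3)*738 = (-3 - 2*0)*738 = (-3 + 0)*738 = -3*738 = -2214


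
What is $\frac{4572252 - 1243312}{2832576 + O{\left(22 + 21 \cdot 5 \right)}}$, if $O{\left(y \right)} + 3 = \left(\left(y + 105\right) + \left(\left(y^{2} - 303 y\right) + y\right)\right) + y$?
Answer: $\frac{3328940}{2810707} \approx 1.1844$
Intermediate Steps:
$O{\left(y \right)} = 102 + y^{2} - 300 y$ ($O{\left(y \right)} = -3 + \left(\left(\left(y + 105\right) + \left(\left(y^{2} - 303 y\right) + y\right)\right) + y\right) = -3 + \left(\left(\left(105 + y\right) + \left(y^{2} - 302 y\right)\right) + y\right) = -3 + \left(\left(105 + y^{2} - 301 y\right) + y\right) = -3 + \left(105 + y^{2} - 300 y\right) = 102 + y^{2} - 300 y$)
$\frac{4572252 - 1243312}{2832576 + O{\left(22 + 21 \cdot 5 \right)}} = \frac{4572252 - 1243312}{2832576 + \left(102 + \left(22 + 21 \cdot 5\right)^{2} - 300 \left(22 + 21 \cdot 5\right)\right)} = \frac{3328940}{2832576 + \left(102 + \left(22 + 105\right)^{2} - 300 \left(22 + 105\right)\right)} = \frac{3328940}{2832576 + \left(102 + 127^{2} - 38100\right)} = \frac{3328940}{2832576 + \left(102 + 16129 - 38100\right)} = \frac{3328940}{2832576 - 21869} = \frac{3328940}{2810707}$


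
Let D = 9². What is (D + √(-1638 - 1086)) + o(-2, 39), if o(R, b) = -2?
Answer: 79 + 2*I*√681 ≈ 79.0 + 52.192*I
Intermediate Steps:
D = 81
(D + √(-1638 - 1086)) + o(-2, 39) = (81 + √(-1638 - 1086)) - 2 = (81 + √(-2724)) - 2 = (81 + 2*I*√681) - 2 = 79 + 2*I*√681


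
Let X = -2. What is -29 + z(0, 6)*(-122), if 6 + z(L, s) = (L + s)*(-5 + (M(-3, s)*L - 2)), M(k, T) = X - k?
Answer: 5827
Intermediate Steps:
M(k, T) = -2 - k
z(L, s) = -6 + (-7 + L)*(L + s) (z(L, s) = -6 + (L + s)*(-5 + ((-2 - 1*(-3))*L - 2)) = -6 + (L + s)*(-5 + ((-2 + 3)*L - 2)) = -6 + (L + s)*(-5 + (1*L - 2)) = -6 + (L + s)*(-5 + (L - 2)) = -6 + (L + s)*(-5 + (-2 + L)) = -6 + (L + s)*(-7 + L) = -6 + (-7 + L)*(L + s))
-29 + z(0, 6)*(-122) = -29 + (-6 + 0² - 7*0 - 7*6 + 0*6)*(-122) = -29 + (-6 + 0 + 0 - 42 + 0)*(-122) = -29 - 48*(-122) = -29 + 5856 = 5827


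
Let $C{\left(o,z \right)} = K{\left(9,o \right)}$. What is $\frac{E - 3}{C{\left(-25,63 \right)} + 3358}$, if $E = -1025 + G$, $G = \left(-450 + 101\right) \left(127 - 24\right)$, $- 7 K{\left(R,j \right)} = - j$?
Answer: $- \frac{86275}{7827} \approx -11.023$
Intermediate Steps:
$K{\left(R,j \right)} = \frac{j}{7}$ ($K{\left(R,j \right)} = - \frac{\left(-1\right) j}{7} = \frac{j}{7}$)
$G = -35947$ ($G = \left(-349\right) 103 = -35947$)
$C{\left(o,z \right)} = \frac{o}{7}$
$E = -36972$ ($E = -1025 - 35947 = -36972$)
$\frac{E - 3}{C{\left(-25,63 \right)} + 3358} = \frac{-36972 - 3}{\frac{1}{7} \left(-25\right) + 3358} = - \frac{36975}{- \frac{25}{7} + 3358} = - \frac{36975}{\frac{23481}{7}} = \left(-36975\right) \frac{7}{23481} = - \frac{86275}{7827}$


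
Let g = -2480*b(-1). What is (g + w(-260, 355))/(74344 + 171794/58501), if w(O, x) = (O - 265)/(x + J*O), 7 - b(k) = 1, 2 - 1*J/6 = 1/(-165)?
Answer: -8855431799815/44246142413874 ≈ -0.20014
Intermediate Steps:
J = 662/55 (J = 12 - 6/(-165) = 12 - 6*(-1/165) = 12 + 2/55 = 662/55 ≈ 12.036)
b(k) = 6 (b(k) = 7 - 1*1 = 7 - 1 = 6)
w(O, x) = (-265 + O)/(x + 662*O/55) (w(O, x) = (O - 265)/(x + 662*O/55) = (-265 + O)/(x + 662*O/55))
g = -14880 (g = -2480*6 = -14880)
(g + w(-260, 355))/(74344 + 171794/58501) = (-14880 + 55*(-265 - 260)/(55*355 + 662*(-260)))/(74344 + 171794/58501) = (-14880 + 55*(-525)/(19525 - 172120))/(74344 + 171794*(1/58501)) = (-14880 + 55*(-525)/(-152595))/(74344 + 171794/58501) = (-14880 + 55*(-1/152595)*(-525))/(4349370138/58501) = (-14880 + 1925/10173)*(58501/4349370138) = -151372315/10173*58501/4349370138 = -8855431799815/44246142413874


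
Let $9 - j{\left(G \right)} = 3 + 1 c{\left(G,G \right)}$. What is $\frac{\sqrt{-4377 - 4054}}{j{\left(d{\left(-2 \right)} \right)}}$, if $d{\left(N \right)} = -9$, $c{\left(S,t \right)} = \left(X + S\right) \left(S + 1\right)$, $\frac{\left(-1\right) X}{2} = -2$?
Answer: $- \frac{i \sqrt{8431}}{34} \approx - 2.7006 i$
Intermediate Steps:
$X = 4$ ($X = \left(-2\right) \left(-2\right) = 4$)
$c{\left(S,t \right)} = \left(1 + S\right) \left(4 + S\right)$ ($c{\left(S,t \right)} = \left(4 + S\right) \left(S + 1\right) = \left(4 + S\right) \left(1 + S\right) = \left(1 + S\right) \left(4 + S\right)$)
$j{\left(G \right)} = 2 - G^{2} - 5 G$ ($j{\left(G \right)} = 9 - \left(3 + 1 \left(4 + G^{2} + 5 G\right)\right) = 9 - \left(3 + \left(4 + G^{2} + 5 G\right)\right) = 9 - \left(7 + G^{2} + 5 G\right) = 2 - G^{2} - 5 G$)
$\frac{\sqrt{-4377 - 4054}}{j{\left(d{\left(-2 \right)} \right)}} = \frac{\sqrt{-4377 - 4054}}{2 - \left(-9\right)^{2} - -45} = \frac{\sqrt{-8431}}{2 - 81 + 45} = \frac{i \sqrt{8431}}{2 - 81 + 45} = \frac{i \sqrt{8431}}{-34} = i \sqrt{8431} \left(- \frac{1}{34}\right) = - \frac{i \sqrt{8431}}{34}$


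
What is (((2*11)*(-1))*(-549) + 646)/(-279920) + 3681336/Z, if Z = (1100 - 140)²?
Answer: 530600591/134361600 ≈ 3.9491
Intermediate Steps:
Z = 921600 (Z = 960² = 921600)
(((2*11)*(-1))*(-549) + 646)/(-279920) + 3681336/Z = (((2*11)*(-1))*(-549) + 646)/(-279920) + 3681336/921600 = ((22*(-1))*(-549) + 646)*(-1/279920) + 3681336*(1/921600) = (-22*(-549) + 646)*(-1/279920) + 153389/38400 = (12078 + 646)*(-1/279920) + 153389/38400 = 12724*(-1/279920) + 153389/38400 = -3181/69980 + 153389/38400 = 530600591/134361600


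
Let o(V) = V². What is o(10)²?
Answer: 10000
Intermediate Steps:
o(10)² = (10²)² = 100² = 10000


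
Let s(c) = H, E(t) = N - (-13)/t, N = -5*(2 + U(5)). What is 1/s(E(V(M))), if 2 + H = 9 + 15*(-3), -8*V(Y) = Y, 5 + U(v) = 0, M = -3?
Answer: -1/38 ≈ -0.026316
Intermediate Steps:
U(v) = -5 (U(v) = -5 + 0 = -5)
V(Y) = -Y/8
N = 15 (N = -5*(2 - 5) = -5*(-3) = 15)
H = -38 (H = -2 + (9 + 15*(-3)) = -2 + (9 - 45) = -2 - 36 = -38)
E(t) = 15 + 13/t (E(t) = 15 - (-13)/t = 15 + 13/t)
s(c) = -38
1/s(E(V(M))) = 1/(-38) = -1/38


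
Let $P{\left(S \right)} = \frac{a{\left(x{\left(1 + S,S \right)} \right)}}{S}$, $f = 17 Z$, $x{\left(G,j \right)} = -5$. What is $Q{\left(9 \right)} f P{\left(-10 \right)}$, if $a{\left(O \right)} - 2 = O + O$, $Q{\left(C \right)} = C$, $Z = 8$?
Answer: $\frac{4896}{5} \approx 979.2$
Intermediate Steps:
$f = 136$ ($f = 17 \cdot 8 = 136$)
$a{\left(O \right)} = 2 + 2 O$ ($a{\left(O \right)} = 2 + \left(O + O\right) = 2 + 2 O$)
$P{\left(S \right)} = - \frac{8}{S}$ ($P{\left(S \right)} = \frac{2 + 2 \left(-5\right)}{S} = \frac{2 - 10}{S} = - \frac{8}{S}$)
$Q{\left(9 \right)} f P{\left(-10 \right)} = 9 \cdot 136 \left(- \frac{8}{-10}\right) = 1224 \left(\left(-8\right) \left(- \frac{1}{10}\right)\right) = 1224 \cdot \frac{4}{5} = \frac{4896}{5}$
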